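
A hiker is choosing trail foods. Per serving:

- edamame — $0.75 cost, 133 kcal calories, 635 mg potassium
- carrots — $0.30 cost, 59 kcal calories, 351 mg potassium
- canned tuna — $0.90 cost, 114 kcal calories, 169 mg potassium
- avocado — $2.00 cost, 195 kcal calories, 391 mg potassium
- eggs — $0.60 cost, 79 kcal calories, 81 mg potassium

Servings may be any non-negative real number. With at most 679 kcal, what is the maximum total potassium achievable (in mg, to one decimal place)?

4039.5 mg

Potassium per kcal: carrots 5.949, edamame 4.774, avocado 2.005, canned tuna 1.482, eggs 1.025.
With no serving limits, spend the whole calories allowance on carrots: 679 kcal / 59 kcal × 351 mg = 4039.5 mg.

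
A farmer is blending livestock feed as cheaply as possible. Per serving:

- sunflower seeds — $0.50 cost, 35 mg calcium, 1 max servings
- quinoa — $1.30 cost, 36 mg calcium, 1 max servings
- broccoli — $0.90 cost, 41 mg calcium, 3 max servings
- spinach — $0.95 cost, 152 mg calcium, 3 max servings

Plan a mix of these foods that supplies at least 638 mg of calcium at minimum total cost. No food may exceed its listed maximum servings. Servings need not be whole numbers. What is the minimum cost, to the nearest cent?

Cost per mg of calcium: spinach $0.0063, sunflower seeds $0.0143, broccoli $0.0220, quinoa $0.0361.
Take 3 servings of spinach: +456.0 mg calcium for $2.85 (total $2.85, still need 182.0 mg).
Take 1 serving of sunflower seeds: +35.0 mg calcium for $0.50 (total $3.35, still need 147.0 mg).
Take 3 servings of broccoli: +123.0 mg calcium for $2.70 (total $6.05, still need 24.0 mg).
Take 0.6667 servings of quinoa: +24.0 mg calcium for $0.87 (total $6.92, still need 0.0 mg).
Greedy by cheapest-per-mg is optimal for a single linear constraint, so the minimum cost is $6.92.

$6.92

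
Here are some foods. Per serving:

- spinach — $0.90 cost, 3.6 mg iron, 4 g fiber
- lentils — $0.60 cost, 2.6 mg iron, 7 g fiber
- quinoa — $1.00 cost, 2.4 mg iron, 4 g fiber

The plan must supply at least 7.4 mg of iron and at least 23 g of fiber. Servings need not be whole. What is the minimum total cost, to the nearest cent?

The cheapest plan sits at a corner of the feasible region — with two constraints it uses at most two foods.
spinach only: max(7.4/3.6, 23/4) = 5.75 servings → $5.17.
lentils only: max(7.4/2.6, 23/7) = 3.286 servings → $1.97.
quinoa only: max(7.4/2.4, 23/4) = 5.75 servings → $5.75.
spinach + lentils with both targets exact would need a negative amount; discard.
spinach + quinoa: the both-tight solution has a negative serving — not a feasible corner.
lentils + quinoa: intersection lies outside the first quadrant.
Cheapest feasible corner: $1.97.

$1.97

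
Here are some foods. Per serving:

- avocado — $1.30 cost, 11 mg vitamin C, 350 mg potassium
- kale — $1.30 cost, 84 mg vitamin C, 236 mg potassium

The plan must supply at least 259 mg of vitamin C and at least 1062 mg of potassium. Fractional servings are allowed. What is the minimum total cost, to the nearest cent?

With two linear requirements the optimum uses one or two foods; enumerate the corners.
avocado only: max(259/11, 1062/350) = 23.55 servings → $30.61.
kale only: max(259/84, 1062/236) = 4.5 servings → $5.85.
avocado + kale with both tight: 1.048 servings and 2.946 servings → $5.19.
The minimum over all feasible corners is $5.19.

$5.19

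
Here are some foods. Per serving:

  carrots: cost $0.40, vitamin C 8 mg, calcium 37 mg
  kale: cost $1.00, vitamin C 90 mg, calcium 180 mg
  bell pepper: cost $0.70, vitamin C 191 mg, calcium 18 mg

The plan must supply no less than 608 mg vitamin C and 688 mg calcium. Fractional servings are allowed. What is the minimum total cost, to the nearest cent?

Check every corner: each single food scaled to meet both minima, and each pair solved so both constraints bind.
carrots only: max(608/8, 688/37) = 76 servings → $30.40.
kale only: max(608/90, 688/180) = 6.756 servings → $6.76.
bell pepper only: max(608/191, 688/18) = 38.22 servings → $26.76.
carrots + kale: intersection lies outside the first quadrant.
carrots + bell pepper with both tight: 17.4 servings and 2.454 servings → $8.68.
kale + bell pepper with both tight: 3.677 servings and 1.451 servings → $4.69.
Cheapest feasible corner: $4.69.

$4.69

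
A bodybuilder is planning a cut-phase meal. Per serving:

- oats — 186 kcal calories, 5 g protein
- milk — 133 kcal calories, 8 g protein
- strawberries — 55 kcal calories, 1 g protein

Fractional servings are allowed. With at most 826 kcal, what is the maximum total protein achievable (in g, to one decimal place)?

49.7 g

Protein per kcal: milk 0.06015, oats 0.02688, strawberries 0.01818.
With no serving limits, spend the whole calories allowance on milk: 826 kcal / 133 kcal × 8 g = 49.7 g.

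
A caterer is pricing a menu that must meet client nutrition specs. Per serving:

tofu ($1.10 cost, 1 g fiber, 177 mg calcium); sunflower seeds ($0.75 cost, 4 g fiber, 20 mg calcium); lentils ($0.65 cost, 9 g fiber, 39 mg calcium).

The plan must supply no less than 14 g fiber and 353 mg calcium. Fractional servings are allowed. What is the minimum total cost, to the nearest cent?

A basic optimal solution has at most two foods positive. Try each food alone and each pair with both targets met exactly.
tofu only: max(14/1, 353/177) = 14 servings → $15.40.
sunflower seeds only: max(14/4, 353/20) = 17.65 servings → $13.24.
lentils only: max(14/9, 353/39) = 9.051 servings → $5.88.
tofu + sunflower seeds with both tight: 1.645 servings and 3.089 servings → $4.13.
tofu + lentils with both tight: 1.693 servings and 1.367 servings → $2.75.
sunflower seeds + lentils: intersection lies outside the first quadrant.
So the least-cost plan costs $2.75.

$2.75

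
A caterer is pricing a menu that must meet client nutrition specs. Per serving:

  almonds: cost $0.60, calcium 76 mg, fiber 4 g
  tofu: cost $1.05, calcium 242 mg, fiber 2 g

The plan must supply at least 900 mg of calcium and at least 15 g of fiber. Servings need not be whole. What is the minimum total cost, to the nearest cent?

$4.51

almonds only: max(900/76, 15/4) = 11.84 servings → $7.11.
tofu only: max(900/242, 15/2) = 7.5 servings → $7.88.
almonds + tofu with both tight: 2.243 servings and 3.015 servings → $4.51.
The minimum over all feasible corners is $4.51.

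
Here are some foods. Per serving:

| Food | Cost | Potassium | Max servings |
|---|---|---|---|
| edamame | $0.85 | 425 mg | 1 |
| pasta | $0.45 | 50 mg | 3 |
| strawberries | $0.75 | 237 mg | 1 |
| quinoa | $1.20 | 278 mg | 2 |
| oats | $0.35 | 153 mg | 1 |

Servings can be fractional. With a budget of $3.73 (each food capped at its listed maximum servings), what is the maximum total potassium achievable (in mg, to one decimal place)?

Potassium per dollar: edamame 500, oats 437.1, strawberries 316, quinoa 231.7, pasta 111.1.
Take 1 serving of edamame: spends $0.85, +425.0 mg potassium (running total 425.0 mg).
Take 1 serving of oats: spends $0.35, +153.0 mg potassium (running total 578.0 mg).
Take 1 serving of strawberries: spends $0.75, +237.0 mg potassium (running total 815.0 mg).
Take 1.483 servings of quinoa: spends $1.78, +412.4 mg potassium (running total 1227.4 mg).
Filling greedily by potassium-per-dollar is optimal for one linear limit, giving 1227.4 mg.

1227.4 mg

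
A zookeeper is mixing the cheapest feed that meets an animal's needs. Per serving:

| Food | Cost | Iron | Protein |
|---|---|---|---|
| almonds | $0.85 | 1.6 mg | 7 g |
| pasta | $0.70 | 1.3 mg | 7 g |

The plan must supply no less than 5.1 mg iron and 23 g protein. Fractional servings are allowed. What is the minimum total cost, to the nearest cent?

$2.71

This is a tiny linear program; its minimum lies at a vertex of the feasible set. List the vertices and price them.
almonds only: max(5.1/1.6, 23/7) = 3.286 servings → $2.79.
pasta only: max(5.1/1.3, 23/7) = 3.923 servings → $2.75.
almonds + pasta with both tight: 2.762 servings and 0.5238 servings → $2.71.
Cheapest feasible corner: $2.71.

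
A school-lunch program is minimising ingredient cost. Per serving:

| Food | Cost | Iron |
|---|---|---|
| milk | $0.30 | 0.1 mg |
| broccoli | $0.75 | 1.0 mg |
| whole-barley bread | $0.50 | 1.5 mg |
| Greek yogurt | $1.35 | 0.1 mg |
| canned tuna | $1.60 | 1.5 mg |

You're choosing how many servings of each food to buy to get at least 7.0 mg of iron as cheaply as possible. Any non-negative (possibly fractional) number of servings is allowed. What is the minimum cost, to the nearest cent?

$2.33

Cost per mg of iron: whole-barley bread $0.3333, broccoli $0.7500, canned tuna $1.0667, milk $3.0000, Greek yogurt $13.5000.
With no serving limits, use only whole-barley bread: 7.0 mg / 1.5 mg = 4.667 servings × $0.50 = $2.33.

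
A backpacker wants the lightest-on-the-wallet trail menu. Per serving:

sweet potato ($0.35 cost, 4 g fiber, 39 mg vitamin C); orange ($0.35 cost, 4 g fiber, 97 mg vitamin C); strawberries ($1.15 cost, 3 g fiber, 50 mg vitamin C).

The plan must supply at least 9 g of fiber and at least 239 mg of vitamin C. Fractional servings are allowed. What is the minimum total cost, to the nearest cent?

$0.86

At the optimum either one food covers both requirements or two foods hit both targets exactly; no other combination can be cheaper.
sweet potato only: max(9/4, 239/39) = 6.128 servings → $2.14.
orange only: max(9/4, 239/97) = 2.464 servings → $0.86.
strawberries only: max(9/3, 239/50) = 4.78 servings → $5.50.
sweet potato + orange with both targets exact would need a negative amount; discard.
sweet potato + strawberries: intersection lies outside the first quadrant.
orange + strawberries: the both-tight solution has a negative serving — not a feasible corner.
Cheapest feasible corner: $0.86.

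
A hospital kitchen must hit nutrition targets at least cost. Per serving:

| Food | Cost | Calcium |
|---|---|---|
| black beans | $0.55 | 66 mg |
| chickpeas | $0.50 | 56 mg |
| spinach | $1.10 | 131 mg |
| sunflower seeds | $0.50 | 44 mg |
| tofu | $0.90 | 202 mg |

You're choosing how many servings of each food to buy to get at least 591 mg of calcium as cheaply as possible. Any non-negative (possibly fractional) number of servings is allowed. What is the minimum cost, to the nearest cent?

Cost per mg of calcium: tofu $0.0045, black beans $0.0083, spinach $0.0084, chickpeas $0.0089, sunflower seeds $0.0114.
With no serving limits, use only tofu: 591 mg / 202 mg = 2.926 servings × $0.90 = $2.63.

$2.63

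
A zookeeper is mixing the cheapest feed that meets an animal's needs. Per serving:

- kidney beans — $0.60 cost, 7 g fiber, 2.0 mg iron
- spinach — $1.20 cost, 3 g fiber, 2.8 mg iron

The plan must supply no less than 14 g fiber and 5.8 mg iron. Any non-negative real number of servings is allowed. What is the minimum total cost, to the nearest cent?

$1.74

Check every corner: each single food scaled to meet both minima, and each pair solved so both constraints bind.
kidney beans only: max(14/7, 5.8/2.0) = 2.9 servings → $1.74.
spinach only: max(14/3, 5.8/2.8) = 4.667 servings → $5.60.
kidney beans + spinach with both tight: 1.603 servings and 0.9265 servings → $2.07.
The minimum over all feasible corners is $1.74.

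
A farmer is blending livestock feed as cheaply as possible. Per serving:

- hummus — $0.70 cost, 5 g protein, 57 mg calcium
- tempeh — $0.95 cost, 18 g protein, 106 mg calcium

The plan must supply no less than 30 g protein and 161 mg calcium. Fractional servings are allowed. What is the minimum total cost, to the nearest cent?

This is a tiny linear program; its minimum lies at a vertex of the feasible set. List the vertices and price them.
hummus only: max(30/5, 161/57) = 6 servings → $4.20.
tempeh only: max(30/18, 161/106) = 1.667 servings → $1.58.
hummus + tempeh: the both-tight solution has a negative serving — not a feasible corner.
Cheapest feasible corner: $1.58.

$1.58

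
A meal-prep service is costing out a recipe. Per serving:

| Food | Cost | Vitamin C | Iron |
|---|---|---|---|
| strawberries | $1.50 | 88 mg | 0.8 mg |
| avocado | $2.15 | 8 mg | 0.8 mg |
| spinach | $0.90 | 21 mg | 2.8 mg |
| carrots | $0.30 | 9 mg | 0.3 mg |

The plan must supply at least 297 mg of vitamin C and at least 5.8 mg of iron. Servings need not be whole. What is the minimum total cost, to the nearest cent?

$5.71

For a min-cost LP with two ≥-constraints, a basic feasible solution has at most two positive variables.
strawberries only: max(297/88, 5.8/0.8) = 7.25 servings → $10.88.
avocado only: max(297/8, 5.8/0.8) = 37.12 servings → $79.82.
spinach only: max(297/21, 5.8/2.8) = 14.14 servings → $12.73.
carrots only: max(297/9, 5.8/0.3) = 33 servings → $9.90.
strawberries + avocado with both tight: 2.987 servings and 4.263 servings → $13.65.
strawberries + spinach with both tight: 3.091 servings and 1.188 servings → $5.71.
strawberries + carrots with both tight: 1.922 servings and 14.21 servings → $7.15.
avocado + spinach: intersection lies outside the first quadrant.
avocado + carrots: the both-tight solution has a negative serving — not a feasible corner.
spinach + carrots with both targets exact would need a negative amount; discard.
The minimum over all feasible corners is $5.71.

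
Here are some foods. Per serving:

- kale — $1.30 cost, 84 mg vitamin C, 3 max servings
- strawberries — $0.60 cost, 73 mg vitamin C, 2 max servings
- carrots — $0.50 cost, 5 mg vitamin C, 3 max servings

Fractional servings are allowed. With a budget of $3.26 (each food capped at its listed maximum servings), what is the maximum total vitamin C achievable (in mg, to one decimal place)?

Vitamin C per dollar: strawberries 121.7, kale 64.62, carrots 10.
Take 2 servings of strawberries: spends $1.20, +146.0 mg vitamin C (running total 146.0 mg).
Take 1.585 servings of kale: spends $2.06, +133.1 mg vitamin C (running total 279.1 mg).
Greedy by best ratio exhausts the cost allowance optimally: 279.1 mg.

279.1 mg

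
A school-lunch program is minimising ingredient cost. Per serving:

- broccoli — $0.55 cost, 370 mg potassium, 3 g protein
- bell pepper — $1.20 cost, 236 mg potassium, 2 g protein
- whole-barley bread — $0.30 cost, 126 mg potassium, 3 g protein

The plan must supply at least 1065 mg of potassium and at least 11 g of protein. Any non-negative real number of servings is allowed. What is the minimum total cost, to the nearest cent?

A basic optimal solution has at most two foods positive. Try each food alone and each pair with both targets met exactly.
broccoli only: max(1065/370, 11/3) = 3.667 servings → $2.02.
bell pepper only: max(1065/236, 11/2) = 5.5 servings → $6.60.
whole-barley bread only: max(1065/126, 11/3) = 8.452 servings → $2.54.
broccoli + bell pepper: the both-tight solution has a negative serving — not a feasible corner.
broccoli + whole-barley bread with both tight: 2.471 servings and 1.195 servings → $1.72.
bell pepper + whole-barley bread with both tight: 3.967 servings and 1.022 servings → $5.07.
Cheapest feasible corner: $1.72.

$1.72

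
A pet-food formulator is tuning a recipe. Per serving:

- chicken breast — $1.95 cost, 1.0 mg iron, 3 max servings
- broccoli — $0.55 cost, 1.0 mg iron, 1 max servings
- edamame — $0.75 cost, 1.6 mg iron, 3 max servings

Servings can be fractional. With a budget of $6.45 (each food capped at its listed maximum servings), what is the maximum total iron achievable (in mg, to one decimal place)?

Iron per dollar: edamame 2.133, broccoli 1.818, chicken breast 0.5128.
Take 3 servings of edamame: spends $2.25, +4.8 mg iron (running total 4.8 mg).
Take 1 serving of broccoli: spends $0.55, +1.0 mg iron (running total 5.8 mg).
Take 1.872 servings of chicken breast: spends $3.65, +1.9 mg iron (running total 7.7 mg).
Greedy by best ratio exhausts the cost allowance optimally: 7.7 mg.

7.7 mg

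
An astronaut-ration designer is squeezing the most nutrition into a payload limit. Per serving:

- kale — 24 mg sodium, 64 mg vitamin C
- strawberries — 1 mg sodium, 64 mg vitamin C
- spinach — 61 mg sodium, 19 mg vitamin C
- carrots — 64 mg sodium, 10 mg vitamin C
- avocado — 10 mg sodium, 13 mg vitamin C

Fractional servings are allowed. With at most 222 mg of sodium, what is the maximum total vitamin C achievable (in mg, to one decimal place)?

14208.0 mg

Vitamin C per mg sodium: strawberries 64, kale 2.667, avocado 1.3, spinach 0.3115, carrots 0.1562.
With no serving limits, spend the whole sodium allowance on strawberries: 222 mg / 1 mg × 64 mg = 14208.0 mg.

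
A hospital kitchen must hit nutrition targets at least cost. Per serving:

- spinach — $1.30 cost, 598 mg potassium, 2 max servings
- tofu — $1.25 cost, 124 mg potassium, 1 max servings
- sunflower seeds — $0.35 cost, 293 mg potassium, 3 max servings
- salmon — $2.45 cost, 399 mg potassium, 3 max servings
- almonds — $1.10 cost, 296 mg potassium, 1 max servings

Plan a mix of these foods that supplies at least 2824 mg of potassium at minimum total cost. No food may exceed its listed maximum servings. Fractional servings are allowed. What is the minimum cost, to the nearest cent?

Cost per mg of potassium: sunflower seeds $0.0012, spinach $0.0022, almonds $0.0037, salmon $0.0061, tofu $0.0101.
Take 3 servings of sunflower seeds: +879.0 mg potassium for $1.05 (total $1.05, still need 1945.0 mg).
Take 2 servings of spinach: +1196.0 mg potassium for $2.60 (total $3.65, still need 749.0 mg).
Take 1 serving of almonds: +296.0 mg potassium for $1.10 (total $4.75, still need 453.0 mg).
Take 1.135 servings of salmon: +453.0 mg potassium for $2.78 (total $7.53, still need 0.0 mg).
Filling from the cheapest source first is optimal under one linear minimum: $7.53.

$7.53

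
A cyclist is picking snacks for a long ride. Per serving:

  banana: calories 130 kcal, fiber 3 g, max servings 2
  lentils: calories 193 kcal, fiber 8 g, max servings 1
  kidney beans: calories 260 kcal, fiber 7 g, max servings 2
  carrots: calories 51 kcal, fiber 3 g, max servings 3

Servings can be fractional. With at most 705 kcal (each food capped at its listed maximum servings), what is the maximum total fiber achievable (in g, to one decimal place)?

26.7 g

Fiber per kcal: carrots 0.05882, lentils 0.04145, kidney beans 0.02692, banana 0.02308.
Take 3 servings of carrots: uses 153 kcal, +9.0 g fiber (running total 9.0 g).
Take 1 serving of lentils: uses 193 kcal, +8.0 g fiber (running total 17.0 g).
Take 1.381 servings of kidney beans: uses 359 kcal, +9.7 g fiber (running total 26.7 g).
Greedy by best ratio exhausts the calories allowance optimally: 26.7 g.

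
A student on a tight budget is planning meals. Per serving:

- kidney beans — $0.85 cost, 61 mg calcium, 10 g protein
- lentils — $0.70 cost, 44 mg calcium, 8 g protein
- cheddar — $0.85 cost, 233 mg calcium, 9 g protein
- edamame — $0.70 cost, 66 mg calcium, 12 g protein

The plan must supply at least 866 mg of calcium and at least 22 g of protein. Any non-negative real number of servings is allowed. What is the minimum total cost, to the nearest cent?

$3.16

Check every corner: each single food scaled to meet both minima, and each pair solved so both constraints bind.
kidney beans only: max(866/61, 22/10) = 14.2 servings → $12.07.
lentils only: max(866/44, 22/8) = 19.68 servings → $13.78.
cheddar only: max(866/233, 22/9) = 3.717 servings → $3.16.
edamame only: max(866/66, 22/12) = 13.12 servings → $9.18.
kidney beans + lentils: intersection lies outside the first quadrant.
kidney beans + cheddar with both targets exact would need a negative amount; discard.
kidney beans + edamame: intersection lies outside the first quadrant.
lentils + cheddar: the both-tight solution has a negative serving — not a feasible corner.
lentils + edamame (both tight): parallel constraints — no distinct corner.
cheddar + edamame: intersection lies outside the first quadrant.
Cheapest feasible corner: $3.16.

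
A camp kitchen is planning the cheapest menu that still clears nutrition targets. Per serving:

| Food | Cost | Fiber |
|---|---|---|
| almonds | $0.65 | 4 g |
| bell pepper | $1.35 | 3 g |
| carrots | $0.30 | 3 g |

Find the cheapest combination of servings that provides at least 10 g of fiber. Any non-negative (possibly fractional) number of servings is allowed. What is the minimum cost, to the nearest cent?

$1.00

Cost per g of fiber: carrots $0.1000, almonds $0.1625, bell pepper $0.4500.
With no serving limits, use only carrots: 10 g / 3 g = 3.333 servings × $0.30 = $1.00.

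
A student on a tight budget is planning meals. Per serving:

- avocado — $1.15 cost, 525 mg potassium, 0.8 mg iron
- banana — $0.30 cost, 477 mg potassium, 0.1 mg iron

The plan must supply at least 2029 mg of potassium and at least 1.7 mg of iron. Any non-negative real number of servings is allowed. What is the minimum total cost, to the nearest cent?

$2.79

For a min-cost LP with two ≥-constraints, a basic feasible solution has at most two positive variables.
avocado only: max(2029/525, 1.7/0.8) = 3.865 servings → $4.44.
banana only: max(2029/477, 1.7/0.1) = 17 servings → $5.10.
avocado + banana with both tight: 1.847 servings and 2.22 servings → $2.79.
The minimum over all feasible corners is $2.79.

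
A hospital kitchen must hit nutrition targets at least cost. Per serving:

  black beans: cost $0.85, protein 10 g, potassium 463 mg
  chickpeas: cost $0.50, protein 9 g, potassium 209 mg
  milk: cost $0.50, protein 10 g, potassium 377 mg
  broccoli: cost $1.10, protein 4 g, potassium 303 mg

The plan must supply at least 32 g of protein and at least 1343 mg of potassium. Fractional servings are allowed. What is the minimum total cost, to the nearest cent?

$1.78

The cheapest plan sits at a corner of the feasible region — with two constraints it uses at most two foods.
black beans only: max(32/10, 1343/463) = 3.2 servings → $2.72.
chickpeas only: max(32/9, 1343/209) = 6.426 servings → $3.21.
milk only: max(32/10, 1343/377) = 3.562 servings → $1.78.
broccoli only: max(32/4, 1343/303) = 8 servings → $8.80.
black beans + chickpeas with both tight: 2.599 servings and 0.6673 servings → $2.54.
black beans + milk with both tight: 1.588 servings and 1.612 servings → $2.16.
black beans + broccoli: the both-tight solution has a negative serving — not a feasible corner.
chickpeas + milk: the both-tight solution has a negative serving — not a feasible corner.
chickpeas + broccoli with both tight: 2.287 servings and 2.855 servings → $4.28.
milk + broccoli with both tight: 2.841 servings and 0.8975 servings → $2.41.
The minimum over all feasible corners is $1.78.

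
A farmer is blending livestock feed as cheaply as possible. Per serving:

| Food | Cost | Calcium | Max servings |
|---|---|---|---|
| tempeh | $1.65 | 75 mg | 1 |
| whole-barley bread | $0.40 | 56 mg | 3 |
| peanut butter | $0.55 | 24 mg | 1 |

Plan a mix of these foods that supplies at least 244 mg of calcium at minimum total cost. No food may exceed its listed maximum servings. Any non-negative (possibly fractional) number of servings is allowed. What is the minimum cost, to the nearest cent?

Cost per mg of calcium: whole-barley bread $0.0071, tempeh $0.0220, peanut butter $0.0229.
Take 3 servings of whole-barley bread: +168.0 mg calcium for $1.20 (total $1.20, still need 76.0 mg).
Take 1 serving of tempeh: +75.0 mg calcium for $1.65 (total $2.85, still need 1.0 mg).
Take 0.04167 servings of peanut butter: +1.0 mg calcium for $0.02 (total $2.87, still need 0.0 mg).
Filling from the cheapest source first is optimal under one linear minimum: $2.87.

$2.87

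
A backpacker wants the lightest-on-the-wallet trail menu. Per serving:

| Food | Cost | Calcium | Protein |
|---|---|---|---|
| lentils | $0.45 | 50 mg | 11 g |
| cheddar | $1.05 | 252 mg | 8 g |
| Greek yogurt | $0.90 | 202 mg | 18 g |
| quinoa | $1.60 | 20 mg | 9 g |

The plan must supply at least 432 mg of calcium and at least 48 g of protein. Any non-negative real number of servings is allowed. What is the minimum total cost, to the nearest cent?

With two linear requirements the optimum uses one or two foods; enumerate the corners.
lentils only: max(432/50, 48/11) = 8.64 servings → $3.89.
cheddar only: max(432/252, 48/8) = 6 servings → $6.30.
Greek yogurt only: max(432/202, 48/18) = 2.667 servings → $2.40.
quinoa only: max(432/20, 48/9) = 21.6 servings → $34.56.
lentils + cheddar with both tight: 3.642 servings and 0.9916 servings → $2.68.
lentils + Greek yogurt with both tight: 1.452 servings and 1.779 servings → $2.25.
lentils + quinoa: intersection lies outside the first quadrant.
cheddar + Greek yogurt: intersection lies outside the first quadrant.
cheddar + quinoa with both tight: 1.389 servings and 4.099 servings → $8.02.
Greek yogurt + quinoa with both tight: 2.008 servings and 1.317 servings → $3.91.
The minimum over all feasible corners is $2.25.

$2.25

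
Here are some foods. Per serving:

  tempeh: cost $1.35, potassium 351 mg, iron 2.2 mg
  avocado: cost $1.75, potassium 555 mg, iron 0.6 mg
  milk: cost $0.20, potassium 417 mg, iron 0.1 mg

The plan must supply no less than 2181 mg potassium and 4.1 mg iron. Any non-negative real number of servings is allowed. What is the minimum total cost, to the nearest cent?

tempeh only: max(2181/351, 4.1/2.2) = 6.214 servings → $8.39.
avocado only: max(2181/555, 4.1/0.6) = 6.833 servings → $11.96.
milk only: max(2181/417, 4.1/0.1) = 41 servings → $8.20.
tempeh + avocado with both tight: 0.9569 servings and 3.325 servings → $7.11.
tempeh + milk with both tight: 1.691 servings and 3.807 servings → $3.04.
avocado + milk with both targets exact would need a negative amount; discard.
The minimum over all feasible corners is $3.04.

$3.04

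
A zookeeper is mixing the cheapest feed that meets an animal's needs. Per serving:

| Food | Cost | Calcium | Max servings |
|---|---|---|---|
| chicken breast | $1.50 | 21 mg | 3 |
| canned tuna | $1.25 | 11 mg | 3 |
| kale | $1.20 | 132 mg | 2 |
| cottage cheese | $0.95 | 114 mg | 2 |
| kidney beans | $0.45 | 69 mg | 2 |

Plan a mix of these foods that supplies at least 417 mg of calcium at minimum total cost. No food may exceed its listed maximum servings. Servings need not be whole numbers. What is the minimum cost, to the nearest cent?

$3.26

Cost per mg of calcium: kidney beans $0.0065, cottage cheese $0.0083, kale $0.0091, chicken breast $0.0714, canned tuna $0.1136.
Take 2 servings of kidney beans: +138.0 mg calcium for $0.90 (total $0.90, still need 279.0 mg).
Take 2 servings of cottage cheese: +228.0 mg calcium for $1.90 (total $2.80, still need 51.0 mg).
Take 0.3864 servings of kale: +51.0 mg calcium for $0.46 (total $3.26, still need 0.0 mg).
Greedy by cheapest-per-mg is optimal for a single linear constraint, so the minimum cost is $3.26.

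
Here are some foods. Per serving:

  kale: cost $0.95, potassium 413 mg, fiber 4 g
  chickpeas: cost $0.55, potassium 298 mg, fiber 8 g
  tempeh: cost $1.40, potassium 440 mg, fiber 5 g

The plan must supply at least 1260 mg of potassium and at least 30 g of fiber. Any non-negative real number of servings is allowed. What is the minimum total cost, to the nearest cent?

An LP optimum is at a vertex; with two nutrient constraints at most two foods are used. Check each candidate.
kale only: max(1260/413, 30/4) = 7.5 servings → $7.12.
chickpeas only: max(1260/298, 30/8) = 4.228 servings → $2.33.
tempeh only: max(1260/440, 30/5) = 6 servings → $8.40.
kale + chickpeas with both tight: 0.5398 servings and 3.48 servings → $2.43.
kale + tempeh: the both-tight solution has a negative serving — not a feasible corner.
chickpeas + tempeh with both tight: 3.399 servings and 0.5616 servings → $2.66.
The minimum over all feasible corners is $2.33.

$2.33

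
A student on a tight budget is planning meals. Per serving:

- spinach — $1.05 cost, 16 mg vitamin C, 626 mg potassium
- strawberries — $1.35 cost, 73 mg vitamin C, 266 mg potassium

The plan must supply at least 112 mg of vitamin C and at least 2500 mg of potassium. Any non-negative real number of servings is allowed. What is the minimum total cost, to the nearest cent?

spinach only: max(112/16, 2500/626) = 7 servings → $7.35.
strawberries only: max(112/73, 2500/266) = 9.398 servings → $12.69.
spinach + strawberries with both tight: 3.685 servings and 0.7266 servings → $4.85.
So the least-cost plan costs $4.85.

$4.85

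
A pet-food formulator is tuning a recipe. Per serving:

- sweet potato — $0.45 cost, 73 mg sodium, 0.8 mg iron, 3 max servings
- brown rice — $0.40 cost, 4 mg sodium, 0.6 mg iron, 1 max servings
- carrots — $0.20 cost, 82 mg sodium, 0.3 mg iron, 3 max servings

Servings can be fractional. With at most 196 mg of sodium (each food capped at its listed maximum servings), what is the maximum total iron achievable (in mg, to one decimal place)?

2.7 mg

Iron per mg sodium: brown rice 0.15, sweet potato 0.01096, carrots 0.003659.
Take 1 serving of brown rice: uses 4 mg sodium, +0.6 mg iron (running total 0.6 mg).
Take 2.63 servings of sweet potato: uses 192 mg sodium, +2.1 mg iron (running total 2.7 mg).
Greedy by best ratio exhausts the sodium allowance optimally: 2.7 mg.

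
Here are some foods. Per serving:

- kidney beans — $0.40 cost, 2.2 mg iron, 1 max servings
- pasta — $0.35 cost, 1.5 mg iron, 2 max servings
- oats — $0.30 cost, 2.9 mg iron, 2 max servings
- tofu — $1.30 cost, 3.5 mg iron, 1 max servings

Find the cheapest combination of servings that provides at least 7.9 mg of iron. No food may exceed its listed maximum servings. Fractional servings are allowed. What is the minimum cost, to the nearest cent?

Cost per mg of iron: oats $0.1034, kidney beans $0.1818, pasta $0.2333, tofu $0.3714.
Take 2 servings of oats: +5.8 mg iron for $0.60 (total $0.60, still need 2.1 mg).
Take 0.9545 servings of kidney beans: +2.1 mg iron for $0.38 (total $0.98, still need 0.0 mg).
Greedy by cheapest-per-mg is optimal for a single linear constraint, so the minimum cost is $0.98.

$0.98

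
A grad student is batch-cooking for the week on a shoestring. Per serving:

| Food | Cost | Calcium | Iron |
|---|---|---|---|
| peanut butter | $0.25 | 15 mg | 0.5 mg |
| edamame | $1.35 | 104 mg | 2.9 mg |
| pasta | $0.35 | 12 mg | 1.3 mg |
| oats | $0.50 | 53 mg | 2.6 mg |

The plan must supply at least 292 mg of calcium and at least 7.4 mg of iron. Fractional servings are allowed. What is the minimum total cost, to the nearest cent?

$2.75

Two binding constraints pin down two serving amounts, so the optimal mix uses at most two foods. The candidates are each food alone (scaled to the tighter of calcium/iron) and each pair with both constraints tight.
peanut butter only: max(292/15, 7.4/0.5) = 19.47 servings → $4.87.
edamame only: max(292/104, 7.4/2.9) = 2.808 servings → $3.79.
pasta only: max(292/12, 7.4/1.3) = 24.33 servings → $8.52.
oats only: max(292/53, 7.4/2.6) = 5.509 servings → $2.75.
peanut butter + edamame: intersection lies outside the first quadrant.
peanut butter + pasta: intersection lies outside the first quadrant.
peanut butter + oats with both targets exact would need a negative amount; discard.
edamame + pasta: intersection lies outside the first quadrant.
edamame + oats: intersection lies outside the first quadrant.
pasta + oats: intersection lies outside the first quadrant.
So the least-cost plan costs $2.75.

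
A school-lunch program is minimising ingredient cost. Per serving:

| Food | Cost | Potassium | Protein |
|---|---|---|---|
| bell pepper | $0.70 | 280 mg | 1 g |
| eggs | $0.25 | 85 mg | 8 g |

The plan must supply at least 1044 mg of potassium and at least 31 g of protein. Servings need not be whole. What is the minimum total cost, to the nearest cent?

This is a tiny linear program; its minimum lies at a vertex of the feasible set. List the vertices and price them.
bell pepper only: max(1044/280, 31/1) = 31 servings → $21.70.
eggs only: max(1044/85, 31/8) = 12.28 servings → $3.07.
bell pepper + eggs with both tight: 2.653 servings and 3.543 servings → $2.74.
So the least-cost plan costs $2.74.

$2.74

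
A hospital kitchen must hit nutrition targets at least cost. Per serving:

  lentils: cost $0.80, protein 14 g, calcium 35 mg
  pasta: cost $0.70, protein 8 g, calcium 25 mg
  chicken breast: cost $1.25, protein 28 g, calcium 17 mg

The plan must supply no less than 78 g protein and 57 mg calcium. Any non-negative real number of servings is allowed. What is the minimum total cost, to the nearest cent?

For a min-cost LP with two ≥-constraints, a basic feasible solution has at most two positive variables.
lentils only: max(78/14, 57/35) = 5.571 servings → $4.46.
pasta only: max(78/8, 57/25) = 9.75 servings → $6.83.
chicken breast only: max(78/28, 57/17) = 3.353 servings → $4.19.
lentils + pasta with both targets exact would need a negative amount; discard.
lentils + chicken breast with both tight: 0.3639 servings and 2.604 servings → $3.55.
pasta + chicken breast with both tight: 0.4787 servings and 2.649 servings → $3.65.
The minimum over all feasible corners is $3.55.

$3.55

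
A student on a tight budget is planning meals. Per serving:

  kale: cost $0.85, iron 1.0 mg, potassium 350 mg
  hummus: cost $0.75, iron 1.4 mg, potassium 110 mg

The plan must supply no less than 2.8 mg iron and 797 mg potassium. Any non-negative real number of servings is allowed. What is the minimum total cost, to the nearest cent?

Minimising a linear cost over {iron ≥ 2.8, potassium ≥ 797, servings ≥ 0} — the optimum is at a vertex, using one or two foods.
kale only: max(2.8/1.0, 797/350) = 2.8 servings → $2.38.
hummus only: max(2.8/1.4, 797/110) = 7.245 servings → $5.43.
kale + hummus with both tight: 2.126 servings and 0.4816 servings → $2.17.
So the least-cost plan costs $2.17.

$2.17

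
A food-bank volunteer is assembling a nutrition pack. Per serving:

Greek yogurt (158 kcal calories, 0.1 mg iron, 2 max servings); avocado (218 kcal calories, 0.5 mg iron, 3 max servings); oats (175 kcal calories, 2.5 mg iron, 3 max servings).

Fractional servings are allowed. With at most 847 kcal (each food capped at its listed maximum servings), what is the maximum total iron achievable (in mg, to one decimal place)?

Iron per kcal: oats 0.01429, avocado 0.002294, Greek yogurt 0.0006329.
Take 3 servings of oats: uses 525 kcal, +7.5 mg iron (running total 7.5 mg).
Take 1.477 servings of avocado: uses 322 kcal, +0.7 mg iron (running total 8.2 mg).
Filling greedily by iron-per-kcal is optimal for one linear limit, giving 8.2 mg.

8.2 mg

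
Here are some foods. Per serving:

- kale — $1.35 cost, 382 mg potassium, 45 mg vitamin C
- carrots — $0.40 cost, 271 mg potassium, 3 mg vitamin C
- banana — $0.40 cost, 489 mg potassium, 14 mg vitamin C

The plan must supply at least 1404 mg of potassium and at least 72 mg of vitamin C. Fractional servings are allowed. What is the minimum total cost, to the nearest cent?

$2.06

For a min-cost LP with two ≥-constraints, a basic feasible solution has at most two positive variables.
kale only: max(1404/382, 72/45) = 3.675 servings → $4.96.
carrots only: max(1404/271, 72/3) = 24 servings → $9.60.
banana only: max(1404/489, 72/14) = 5.143 servings → $2.06.
kale + carrots with both tight: 1.385 servings and 3.229 servings → $3.16.
kale + banana with both tight: 0.9337 servings and 2.142 servings → $2.12.
carrots + banana with both targets exact would need a negative amount; discard.
So the least-cost plan costs $2.06.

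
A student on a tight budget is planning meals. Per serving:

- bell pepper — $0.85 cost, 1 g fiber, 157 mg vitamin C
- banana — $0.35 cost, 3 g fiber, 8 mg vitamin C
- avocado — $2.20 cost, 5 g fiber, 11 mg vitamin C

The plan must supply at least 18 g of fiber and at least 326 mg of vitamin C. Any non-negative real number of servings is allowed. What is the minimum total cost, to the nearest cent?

An LP optimum is at a vertex; with two nutrient constraints at most two foods are used. Check each candidate.
bell pepper only: max(18/1, 326/157) = 18 servings → $15.30.
banana only: max(18/3, 326/8) = 40.75 servings → $14.26.
avocado only: max(18/5, 326/11) = 29.64 servings → $65.20.
bell pepper + banana with both tight: 1.801 servings and 5.4 servings → $3.42.
bell pepper + avocado with both tight: 1.85 servings and 3.23 servings → $8.68.
banana + avocado: intersection lies outside the first quadrant.
The minimum over all feasible corners is $3.42.

$3.42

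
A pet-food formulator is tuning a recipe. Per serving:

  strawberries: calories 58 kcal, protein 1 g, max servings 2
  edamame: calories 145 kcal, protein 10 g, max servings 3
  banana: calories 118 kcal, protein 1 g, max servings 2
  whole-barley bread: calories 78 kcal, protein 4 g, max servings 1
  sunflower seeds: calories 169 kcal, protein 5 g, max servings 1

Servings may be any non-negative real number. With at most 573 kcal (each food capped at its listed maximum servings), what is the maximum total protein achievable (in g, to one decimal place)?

Protein per kcal: edamame 0.06897, whole-barley bread 0.05128, sunflower seeds 0.02959, strawberries 0.01724, banana 0.008475.
Take 3 servings of edamame: uses 435 kcal, +30.0 g protein (running total 30.0 g).
Take 1 serving of whole-barley bread: uses 78 kcal, +4.0 g protein (running total 34.0 g).
Take 0.355 servings of sunflower seeds: uses 60 kcal, +1.8 g protein (running total 35.8 g).
Greedy by best ratio exhausts the calories allowance optimally: 35.8 g.

35.8 g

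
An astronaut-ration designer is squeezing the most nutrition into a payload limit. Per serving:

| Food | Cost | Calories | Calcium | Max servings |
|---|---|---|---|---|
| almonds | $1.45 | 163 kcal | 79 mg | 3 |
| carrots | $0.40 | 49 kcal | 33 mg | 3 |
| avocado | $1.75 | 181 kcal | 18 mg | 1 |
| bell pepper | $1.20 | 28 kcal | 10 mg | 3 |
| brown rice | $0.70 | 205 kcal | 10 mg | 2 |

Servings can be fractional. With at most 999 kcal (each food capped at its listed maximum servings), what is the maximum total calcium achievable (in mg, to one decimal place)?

388.8 mg

Calcium per kcal: carrots 0.6735, almonds 0.4847, bell pepper 0.3571, avocado 0.09945, brown rice 0.04878.
Take 3 servings of carrots: uses 147 kcal, +99.0 mg calcium (running total 99.0 mg).
Take 3 servings of almonds: uses 489 kcal, +237.0 mg calcium (running total 336.0 mg).
Take 3 servings of bell pepper: uses 84 kcal, +30.0 mg calcium (running total 366.0 mg).
Take 1 serving of avocado: uses 181 kcal, +18.0 mg calcium (running total 384.0 mg).
Take 0.478 servings of brown rice: uses 98 kcal, +4.8 mg calcium (running total 388.8 mg).
Filling greedily by calcium-per-kcal is optimal for one linear limit, giving 388.8 mg.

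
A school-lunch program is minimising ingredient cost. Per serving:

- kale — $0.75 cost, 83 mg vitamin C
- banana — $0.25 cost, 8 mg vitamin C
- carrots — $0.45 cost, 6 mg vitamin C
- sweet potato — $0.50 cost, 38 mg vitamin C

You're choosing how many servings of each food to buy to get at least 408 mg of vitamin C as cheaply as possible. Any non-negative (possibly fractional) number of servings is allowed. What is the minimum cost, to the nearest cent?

$3.69

Cost per mg of vitamin C: kale $0.0090, sweet potato $0.0132, banana $0.0312, carrots $0.0750.
With no serving limits, use only kale: 408 mg / 83 mg = 4.916 servings × $0.75 = $3.69.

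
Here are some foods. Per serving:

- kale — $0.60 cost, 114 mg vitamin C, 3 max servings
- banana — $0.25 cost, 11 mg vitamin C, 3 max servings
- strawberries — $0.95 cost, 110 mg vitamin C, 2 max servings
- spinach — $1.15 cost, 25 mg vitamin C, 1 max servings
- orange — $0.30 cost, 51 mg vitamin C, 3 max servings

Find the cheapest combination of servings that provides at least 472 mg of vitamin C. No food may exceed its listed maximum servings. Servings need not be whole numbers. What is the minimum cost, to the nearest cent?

Cost per mg of vitamin C: kale $0.0053, orange $0.0059, strawberries $0.0086, banana $0.0227, spinach $0.0460.
Take 3 servings of kale: +342.0 mg vitamin C for $1.80 (total $1.80, still need 130.0 mg).
Take 2.549 servings of orange: +130.0 mg vitamin C for $0.76 (total $2.56, still need 0.0 mg).
Filling from the cheapest source first is optimal under one linear minimum: $2.56.

$2.56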